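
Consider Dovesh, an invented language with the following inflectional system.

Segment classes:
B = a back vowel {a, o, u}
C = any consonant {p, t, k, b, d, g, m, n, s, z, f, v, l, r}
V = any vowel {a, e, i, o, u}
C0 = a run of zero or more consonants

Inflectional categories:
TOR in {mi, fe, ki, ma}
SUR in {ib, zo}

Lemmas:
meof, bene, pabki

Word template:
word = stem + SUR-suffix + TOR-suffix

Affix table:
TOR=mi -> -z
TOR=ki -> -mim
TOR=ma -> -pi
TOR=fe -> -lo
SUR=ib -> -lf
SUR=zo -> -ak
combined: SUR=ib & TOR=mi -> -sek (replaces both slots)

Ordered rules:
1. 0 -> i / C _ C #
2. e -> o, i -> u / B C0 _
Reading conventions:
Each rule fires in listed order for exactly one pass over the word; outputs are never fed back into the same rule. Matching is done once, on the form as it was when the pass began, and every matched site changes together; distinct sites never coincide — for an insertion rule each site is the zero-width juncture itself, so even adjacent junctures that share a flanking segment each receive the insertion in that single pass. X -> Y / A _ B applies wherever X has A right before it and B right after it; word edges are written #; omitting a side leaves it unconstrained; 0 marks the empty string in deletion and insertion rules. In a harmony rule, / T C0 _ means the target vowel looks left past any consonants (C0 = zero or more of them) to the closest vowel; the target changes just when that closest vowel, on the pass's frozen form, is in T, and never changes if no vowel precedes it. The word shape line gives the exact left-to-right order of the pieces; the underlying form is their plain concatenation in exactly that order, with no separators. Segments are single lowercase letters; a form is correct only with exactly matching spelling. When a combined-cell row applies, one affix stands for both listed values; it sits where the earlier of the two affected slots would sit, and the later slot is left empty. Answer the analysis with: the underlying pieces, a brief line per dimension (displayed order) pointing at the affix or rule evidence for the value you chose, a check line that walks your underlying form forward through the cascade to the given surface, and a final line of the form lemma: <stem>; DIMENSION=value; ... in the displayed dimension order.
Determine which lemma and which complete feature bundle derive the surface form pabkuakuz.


underlying: pabki-ak-z
TOR=mi - signalled by the affix -z
SUR=zo - signalled by the affix -ak
check: pabkiakz -> pabkiakiz -> pabkuakuz
lemma: pabki; TOR=mi; SUR=zo


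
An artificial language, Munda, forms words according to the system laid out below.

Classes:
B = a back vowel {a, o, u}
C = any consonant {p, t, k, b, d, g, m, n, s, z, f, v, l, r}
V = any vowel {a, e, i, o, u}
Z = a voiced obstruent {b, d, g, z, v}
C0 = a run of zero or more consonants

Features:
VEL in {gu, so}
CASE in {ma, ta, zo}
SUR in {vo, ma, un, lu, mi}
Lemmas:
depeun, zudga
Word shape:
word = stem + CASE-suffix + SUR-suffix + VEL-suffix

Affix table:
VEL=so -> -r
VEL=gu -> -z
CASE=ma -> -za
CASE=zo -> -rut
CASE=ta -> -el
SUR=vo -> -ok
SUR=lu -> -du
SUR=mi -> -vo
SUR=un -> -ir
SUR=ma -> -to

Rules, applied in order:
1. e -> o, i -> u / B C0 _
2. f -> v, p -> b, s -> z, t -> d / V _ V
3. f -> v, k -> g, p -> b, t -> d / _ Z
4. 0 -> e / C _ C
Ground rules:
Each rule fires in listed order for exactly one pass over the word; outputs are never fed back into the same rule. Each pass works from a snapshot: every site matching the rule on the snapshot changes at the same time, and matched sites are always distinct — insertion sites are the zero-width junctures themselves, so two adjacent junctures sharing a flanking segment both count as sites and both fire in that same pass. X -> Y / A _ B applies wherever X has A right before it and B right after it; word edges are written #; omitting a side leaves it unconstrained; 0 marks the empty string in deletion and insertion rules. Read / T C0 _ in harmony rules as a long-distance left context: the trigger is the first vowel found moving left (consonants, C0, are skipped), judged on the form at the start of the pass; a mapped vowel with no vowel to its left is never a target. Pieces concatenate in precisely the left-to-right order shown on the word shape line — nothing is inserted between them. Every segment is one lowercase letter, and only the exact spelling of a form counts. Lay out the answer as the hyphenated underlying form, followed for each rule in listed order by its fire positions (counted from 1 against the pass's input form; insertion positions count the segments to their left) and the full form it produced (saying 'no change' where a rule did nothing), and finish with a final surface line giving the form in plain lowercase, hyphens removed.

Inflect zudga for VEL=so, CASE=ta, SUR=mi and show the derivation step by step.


underlying: zudga-el-vo-r
1. e -> o, i -> u / B C0 _: fires at position(s) 6: zudgaolvor
2. f -> v, p -> b, s -> z, t -> d / V _ V: no change
3. f -> v, k -> g, p -> b, t -> d / _ Z: no change
4. 0 -> e / C _ C: inserts after position(s) 3, 7: zudegaolevor
surface: zudegaolevor


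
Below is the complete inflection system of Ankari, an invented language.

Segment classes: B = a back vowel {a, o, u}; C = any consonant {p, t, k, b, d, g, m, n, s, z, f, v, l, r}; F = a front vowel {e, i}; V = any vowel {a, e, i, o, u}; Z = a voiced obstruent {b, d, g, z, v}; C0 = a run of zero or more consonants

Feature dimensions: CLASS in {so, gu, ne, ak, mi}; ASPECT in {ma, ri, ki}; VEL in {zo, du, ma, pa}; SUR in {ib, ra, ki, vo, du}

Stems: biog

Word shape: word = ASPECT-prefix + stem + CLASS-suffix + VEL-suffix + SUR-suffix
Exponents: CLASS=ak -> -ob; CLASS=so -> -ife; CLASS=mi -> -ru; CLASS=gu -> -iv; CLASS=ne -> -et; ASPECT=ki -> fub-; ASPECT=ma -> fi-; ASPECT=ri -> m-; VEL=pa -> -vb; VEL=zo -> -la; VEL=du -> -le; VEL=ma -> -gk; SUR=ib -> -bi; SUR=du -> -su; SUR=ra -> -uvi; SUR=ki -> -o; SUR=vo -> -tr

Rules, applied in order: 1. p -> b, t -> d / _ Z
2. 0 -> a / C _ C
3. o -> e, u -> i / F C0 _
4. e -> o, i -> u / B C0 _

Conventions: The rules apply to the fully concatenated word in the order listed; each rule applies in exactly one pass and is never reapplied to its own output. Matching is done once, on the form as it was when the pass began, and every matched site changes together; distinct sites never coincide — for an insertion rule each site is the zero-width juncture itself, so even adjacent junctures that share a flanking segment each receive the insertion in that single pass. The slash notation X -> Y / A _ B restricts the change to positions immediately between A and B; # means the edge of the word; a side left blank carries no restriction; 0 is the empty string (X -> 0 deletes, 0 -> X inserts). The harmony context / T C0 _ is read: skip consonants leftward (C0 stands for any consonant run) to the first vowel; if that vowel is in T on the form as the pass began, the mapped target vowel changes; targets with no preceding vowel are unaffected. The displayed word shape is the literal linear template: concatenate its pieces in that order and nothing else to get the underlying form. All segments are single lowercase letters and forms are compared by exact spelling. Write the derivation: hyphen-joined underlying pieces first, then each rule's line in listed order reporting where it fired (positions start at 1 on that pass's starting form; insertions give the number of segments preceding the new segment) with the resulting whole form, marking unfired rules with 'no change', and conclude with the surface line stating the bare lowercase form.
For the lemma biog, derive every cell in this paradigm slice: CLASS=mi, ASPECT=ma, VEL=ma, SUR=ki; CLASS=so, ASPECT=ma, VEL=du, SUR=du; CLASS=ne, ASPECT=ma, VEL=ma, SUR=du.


cell CLASS=mi, ASPECT=ma, VEL=ma, SUR=ki:
underlying: fi-biog-ru-gk-o
1. p -> b, t -> d / _ Z: no change
2. 0 -> a / C _ C: inserts after position(s) 6, 9: fibiogarugako
3. o -> e, u -> i / F C0 _: fires at position(s) 5: fibiegarugako
4. e -> o, i -> u / B C0 _: no change
surface: fibiegarugako

cell CLASS=so, ASPECT=ma, VEL=du, SUR=du:
underlying: fi-biog-ife-le-su
1. p -> b, t -> d / _ Z: no change
2. 0 -> a / C _ C: no change
3. o -> e, u -> i / F C0 _: fires at position(s) 5, 13: fibiegifelesi
4. e -> o, i -> u / B C0 _: no change
surface: fibiegifelesi

cell CLASS=ne, ASPECT=ma, VEL=ma, SUR=du:
underlying: fi-biog-et-gk-su
1. p -> b, t -> d / _ Z: fires at position(s) 8: fibiogedgksu
2. 0 -> a / C _ C: inserts after position(s) 8, 9, 10: fibiogedagakasu
3. o -> e, u -> i / F C0 _: fires at position(s) 5: fibiegedagakasu
4. e -> o, i -> u / B C0 _: no change
surface: fibiegedagakasu


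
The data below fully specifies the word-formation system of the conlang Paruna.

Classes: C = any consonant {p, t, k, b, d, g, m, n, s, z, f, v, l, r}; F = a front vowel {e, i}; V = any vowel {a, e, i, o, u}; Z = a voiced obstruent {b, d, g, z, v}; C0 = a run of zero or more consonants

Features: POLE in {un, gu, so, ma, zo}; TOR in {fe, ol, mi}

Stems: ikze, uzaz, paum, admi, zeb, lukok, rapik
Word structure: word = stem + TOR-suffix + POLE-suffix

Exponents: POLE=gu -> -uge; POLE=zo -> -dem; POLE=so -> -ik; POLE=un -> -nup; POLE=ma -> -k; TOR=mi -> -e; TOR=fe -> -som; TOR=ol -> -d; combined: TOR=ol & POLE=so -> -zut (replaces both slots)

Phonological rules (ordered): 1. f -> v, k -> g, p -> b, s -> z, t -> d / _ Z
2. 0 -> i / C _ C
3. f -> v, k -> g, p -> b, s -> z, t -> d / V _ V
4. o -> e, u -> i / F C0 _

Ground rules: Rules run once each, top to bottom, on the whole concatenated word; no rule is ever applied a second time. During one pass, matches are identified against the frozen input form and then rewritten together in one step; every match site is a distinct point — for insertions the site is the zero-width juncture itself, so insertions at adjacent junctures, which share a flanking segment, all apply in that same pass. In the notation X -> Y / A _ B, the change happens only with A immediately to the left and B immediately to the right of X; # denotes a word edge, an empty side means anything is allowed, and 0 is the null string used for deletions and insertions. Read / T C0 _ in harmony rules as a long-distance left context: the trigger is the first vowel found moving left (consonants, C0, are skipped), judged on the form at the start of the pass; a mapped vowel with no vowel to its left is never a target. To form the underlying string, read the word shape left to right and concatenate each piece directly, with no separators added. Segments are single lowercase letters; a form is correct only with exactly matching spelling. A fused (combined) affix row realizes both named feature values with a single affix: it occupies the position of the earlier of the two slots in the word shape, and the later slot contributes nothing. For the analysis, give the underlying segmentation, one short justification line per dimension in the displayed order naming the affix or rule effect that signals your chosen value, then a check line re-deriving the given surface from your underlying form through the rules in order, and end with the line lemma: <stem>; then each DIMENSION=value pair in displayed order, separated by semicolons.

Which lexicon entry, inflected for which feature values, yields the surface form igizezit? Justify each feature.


underlying: ikze-zut
POLE=so - signalled by the combined affix row
TOR=ol - signalled by the combined affix row
check: ikzezut -> igzezut -> igizezut -> igizezut -> igizezit
lemma: ikze; POLE=so; TOR=ol


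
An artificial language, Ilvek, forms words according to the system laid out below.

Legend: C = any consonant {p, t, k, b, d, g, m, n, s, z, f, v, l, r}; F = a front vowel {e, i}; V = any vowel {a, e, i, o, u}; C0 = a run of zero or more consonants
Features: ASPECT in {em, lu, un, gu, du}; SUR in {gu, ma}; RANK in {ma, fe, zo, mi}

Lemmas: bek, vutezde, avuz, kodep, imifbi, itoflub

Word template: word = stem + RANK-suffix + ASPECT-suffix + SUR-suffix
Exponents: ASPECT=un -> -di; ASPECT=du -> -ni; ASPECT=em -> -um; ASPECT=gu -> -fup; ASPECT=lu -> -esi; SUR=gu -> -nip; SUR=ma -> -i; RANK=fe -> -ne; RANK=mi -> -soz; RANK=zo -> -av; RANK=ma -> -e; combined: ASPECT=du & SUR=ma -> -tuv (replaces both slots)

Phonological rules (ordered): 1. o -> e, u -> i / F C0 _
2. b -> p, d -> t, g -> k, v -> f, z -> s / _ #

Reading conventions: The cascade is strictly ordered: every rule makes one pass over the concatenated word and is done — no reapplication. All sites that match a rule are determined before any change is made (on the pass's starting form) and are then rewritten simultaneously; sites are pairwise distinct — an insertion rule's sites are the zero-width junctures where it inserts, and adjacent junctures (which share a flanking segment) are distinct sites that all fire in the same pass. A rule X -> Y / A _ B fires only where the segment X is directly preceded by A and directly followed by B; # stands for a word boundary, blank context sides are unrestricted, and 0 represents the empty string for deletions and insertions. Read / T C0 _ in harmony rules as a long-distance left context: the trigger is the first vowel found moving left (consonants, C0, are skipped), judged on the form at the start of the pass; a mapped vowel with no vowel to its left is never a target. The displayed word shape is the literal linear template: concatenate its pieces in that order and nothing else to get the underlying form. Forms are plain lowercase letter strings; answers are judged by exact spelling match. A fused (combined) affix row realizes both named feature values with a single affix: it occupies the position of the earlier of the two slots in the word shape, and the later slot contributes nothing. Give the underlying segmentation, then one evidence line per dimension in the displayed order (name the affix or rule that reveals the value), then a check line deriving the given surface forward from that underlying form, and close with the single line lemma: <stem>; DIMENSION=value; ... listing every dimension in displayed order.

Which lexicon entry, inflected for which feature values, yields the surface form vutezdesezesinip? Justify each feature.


underlying: vutezde-soz-esi-nip
ASPECT=lu - signalled by the affix -esi
SUR=gu - signalled by the affix -nip
RANK=mi - signalled by the affix -soz
check: vutezdesozesinip -> vutezdesezesinip -> vutezdesezesinip
lemma: vutezde; ASPECT=lu; SUR=gu; RANK=mi


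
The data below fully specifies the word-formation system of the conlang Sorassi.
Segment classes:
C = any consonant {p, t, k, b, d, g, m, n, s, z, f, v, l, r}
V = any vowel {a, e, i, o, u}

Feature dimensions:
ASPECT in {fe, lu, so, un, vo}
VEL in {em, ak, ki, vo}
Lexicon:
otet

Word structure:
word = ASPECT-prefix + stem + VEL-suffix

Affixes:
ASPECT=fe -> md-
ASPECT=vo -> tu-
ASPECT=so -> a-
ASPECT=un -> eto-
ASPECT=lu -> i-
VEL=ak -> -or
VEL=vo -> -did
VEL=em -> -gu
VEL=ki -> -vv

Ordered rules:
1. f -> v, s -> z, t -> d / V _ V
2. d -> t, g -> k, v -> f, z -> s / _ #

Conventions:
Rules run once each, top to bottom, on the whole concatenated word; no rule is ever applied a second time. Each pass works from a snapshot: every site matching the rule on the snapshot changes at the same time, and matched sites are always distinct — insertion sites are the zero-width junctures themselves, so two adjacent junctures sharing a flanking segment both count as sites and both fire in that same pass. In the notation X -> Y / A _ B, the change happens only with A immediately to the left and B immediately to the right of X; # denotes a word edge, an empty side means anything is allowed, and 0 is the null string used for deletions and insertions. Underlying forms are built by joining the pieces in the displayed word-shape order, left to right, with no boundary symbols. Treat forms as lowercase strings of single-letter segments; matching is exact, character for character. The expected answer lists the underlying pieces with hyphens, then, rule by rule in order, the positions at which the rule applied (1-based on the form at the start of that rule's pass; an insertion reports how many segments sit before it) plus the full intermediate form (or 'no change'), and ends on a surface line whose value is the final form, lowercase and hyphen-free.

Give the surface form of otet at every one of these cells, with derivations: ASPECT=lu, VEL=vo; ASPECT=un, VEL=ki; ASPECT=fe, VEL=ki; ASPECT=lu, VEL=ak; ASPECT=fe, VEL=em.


cell ASPECT=lu, VEL=vo:
underlying: i-otet-did
1. f -> v, s -> z, t -> d / V _ V: fires at position(s) 3: iodetdid
2. d -> t, g -> k, v -> f, z -> s / _ #: fires at position(s) 8: iodetdit
surface: iodetdit

cell ASPECT=un, VEL=ki:
underlying: eto-otet-vv
1. f -> v, s -> z, t -> d / V _ V: fires at position(s) 2, 5: edoodetvv
2. d -> t, g -> k, v -> f, z -> s / _ #: fires at position(s) 9: edoodetvf
surface: edoodetvf

cell ASPECT=fe, VEL=ki:
underlying: md-otet-vv
1. f -> v, s -> z, t -> d / V _ V: fires at position(s) 4: mdodetvv
2. d -> t, g -> k, v -> f, z -> s / _ #: fires at position(s) 8: mdodetvf
surface: mdodetvf

cell ASPECT=lu, VEL=ak:
underlying: i-otet-or
1. f -> v, s -> z, t -> d / V _ V: fires at position(s) 3, 5: iodedor
2. d -> t, g -> k, v -> f, z -> s / _ #: no change
surface: iodedor

cell ASPECT=fe, VEL=em:
underlying: md-otet-gu
1. f -> v, s -> z, t -> d / V _ V: fires at position(s) 4: mdodetgu
2. d -> t, g -> k, v -> f, z -> s / _ #: no change
surface: mdodetgu


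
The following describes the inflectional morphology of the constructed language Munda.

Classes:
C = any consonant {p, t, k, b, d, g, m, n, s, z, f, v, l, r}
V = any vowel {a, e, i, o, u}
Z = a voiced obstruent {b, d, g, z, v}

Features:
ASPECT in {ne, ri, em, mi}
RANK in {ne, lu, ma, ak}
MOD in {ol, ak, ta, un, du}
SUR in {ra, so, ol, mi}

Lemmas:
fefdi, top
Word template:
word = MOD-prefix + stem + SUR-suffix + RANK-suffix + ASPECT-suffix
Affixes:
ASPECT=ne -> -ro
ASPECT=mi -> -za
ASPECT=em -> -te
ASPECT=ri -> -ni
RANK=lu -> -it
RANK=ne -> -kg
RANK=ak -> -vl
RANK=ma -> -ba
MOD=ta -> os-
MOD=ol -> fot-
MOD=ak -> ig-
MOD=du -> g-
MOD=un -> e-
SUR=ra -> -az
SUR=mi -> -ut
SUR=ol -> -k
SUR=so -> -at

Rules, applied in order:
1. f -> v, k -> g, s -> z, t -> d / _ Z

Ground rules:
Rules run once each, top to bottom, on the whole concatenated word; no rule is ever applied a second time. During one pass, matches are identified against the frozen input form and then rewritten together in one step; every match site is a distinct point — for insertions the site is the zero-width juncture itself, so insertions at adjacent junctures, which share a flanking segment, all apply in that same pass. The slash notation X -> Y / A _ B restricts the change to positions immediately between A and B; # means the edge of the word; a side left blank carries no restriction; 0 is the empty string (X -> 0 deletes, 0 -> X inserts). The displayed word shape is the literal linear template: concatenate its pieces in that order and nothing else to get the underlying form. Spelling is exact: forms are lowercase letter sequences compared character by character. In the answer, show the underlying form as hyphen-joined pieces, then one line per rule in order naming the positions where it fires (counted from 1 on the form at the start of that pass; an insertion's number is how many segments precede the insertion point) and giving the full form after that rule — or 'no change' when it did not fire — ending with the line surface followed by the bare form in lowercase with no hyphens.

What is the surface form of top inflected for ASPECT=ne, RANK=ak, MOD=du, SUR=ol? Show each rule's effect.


underlying: g-top-k-vl-ro
1. f -> v, k -> g, s -> z, t -> d / _ Z: fires at position(s) 5: gtopgvlro
surface: gtopgvlro


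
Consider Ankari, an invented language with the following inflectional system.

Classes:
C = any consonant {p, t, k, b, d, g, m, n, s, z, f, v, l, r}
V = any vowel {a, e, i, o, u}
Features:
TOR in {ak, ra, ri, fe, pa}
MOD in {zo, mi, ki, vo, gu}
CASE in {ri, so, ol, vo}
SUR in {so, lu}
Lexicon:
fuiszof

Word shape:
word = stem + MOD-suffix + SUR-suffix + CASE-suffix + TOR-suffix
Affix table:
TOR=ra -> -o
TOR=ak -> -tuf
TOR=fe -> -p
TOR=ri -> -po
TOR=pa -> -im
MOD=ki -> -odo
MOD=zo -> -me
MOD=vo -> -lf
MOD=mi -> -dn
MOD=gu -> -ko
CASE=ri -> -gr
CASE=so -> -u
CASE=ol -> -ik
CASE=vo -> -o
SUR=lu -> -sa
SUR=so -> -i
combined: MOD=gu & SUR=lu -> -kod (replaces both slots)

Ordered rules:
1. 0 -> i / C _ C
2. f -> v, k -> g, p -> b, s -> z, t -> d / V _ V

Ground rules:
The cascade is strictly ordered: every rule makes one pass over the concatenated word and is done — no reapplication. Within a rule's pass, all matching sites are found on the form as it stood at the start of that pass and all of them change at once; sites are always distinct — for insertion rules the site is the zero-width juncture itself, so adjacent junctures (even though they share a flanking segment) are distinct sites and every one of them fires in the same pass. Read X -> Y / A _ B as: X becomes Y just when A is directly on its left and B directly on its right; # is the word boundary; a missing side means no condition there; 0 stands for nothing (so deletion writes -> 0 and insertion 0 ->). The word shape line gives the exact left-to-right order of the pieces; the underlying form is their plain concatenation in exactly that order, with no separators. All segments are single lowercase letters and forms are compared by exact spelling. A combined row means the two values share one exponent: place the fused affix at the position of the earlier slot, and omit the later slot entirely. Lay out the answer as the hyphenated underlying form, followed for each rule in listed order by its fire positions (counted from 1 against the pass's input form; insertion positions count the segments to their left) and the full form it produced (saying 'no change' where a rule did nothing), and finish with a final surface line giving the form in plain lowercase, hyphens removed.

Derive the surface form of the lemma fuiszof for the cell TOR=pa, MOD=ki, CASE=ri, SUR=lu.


underlying: fuiszof-odo-sa-gr-im
1. 0 -> i / C _ C: inserts after position(s) 4, 13: fuisizofodosagirim
2. f -> v, k -> g, p -> b, s -> z, t -> d / V _ V: fires at position(s) 4, 8, 12: fuizizovodozagirim
surface: fuizizovodozagirim


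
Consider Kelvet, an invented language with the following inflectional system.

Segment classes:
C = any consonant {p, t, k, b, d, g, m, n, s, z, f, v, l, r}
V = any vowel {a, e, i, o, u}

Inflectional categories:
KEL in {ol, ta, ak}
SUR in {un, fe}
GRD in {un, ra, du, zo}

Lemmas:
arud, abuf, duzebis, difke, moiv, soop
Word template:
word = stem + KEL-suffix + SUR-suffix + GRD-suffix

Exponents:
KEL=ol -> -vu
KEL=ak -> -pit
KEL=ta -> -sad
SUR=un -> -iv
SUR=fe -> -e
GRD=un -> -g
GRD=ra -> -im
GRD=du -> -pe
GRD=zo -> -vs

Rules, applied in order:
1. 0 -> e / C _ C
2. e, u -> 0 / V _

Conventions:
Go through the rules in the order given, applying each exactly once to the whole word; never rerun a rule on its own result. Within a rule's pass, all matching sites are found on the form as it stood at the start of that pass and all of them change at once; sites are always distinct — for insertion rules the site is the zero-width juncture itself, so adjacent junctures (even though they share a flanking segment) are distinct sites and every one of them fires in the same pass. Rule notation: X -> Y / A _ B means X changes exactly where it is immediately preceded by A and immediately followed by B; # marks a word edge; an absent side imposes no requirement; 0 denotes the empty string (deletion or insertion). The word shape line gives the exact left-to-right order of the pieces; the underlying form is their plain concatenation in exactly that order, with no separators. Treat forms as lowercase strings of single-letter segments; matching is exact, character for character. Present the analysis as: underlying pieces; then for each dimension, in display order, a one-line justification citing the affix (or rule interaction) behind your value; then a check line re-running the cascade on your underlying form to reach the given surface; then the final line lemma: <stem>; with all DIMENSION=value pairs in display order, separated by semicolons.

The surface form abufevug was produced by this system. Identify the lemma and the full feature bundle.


underlying: abuf-vu-e-g
KEL=ol - signalled by the affix -vu
SUR=fe - signalled by the affix -e
GRD=un - signalled by the affix -g
check: abufvueg -> abufevueg -> abufevug
lemma: abuf; KEL=ol; SUR=fe; GRD=un


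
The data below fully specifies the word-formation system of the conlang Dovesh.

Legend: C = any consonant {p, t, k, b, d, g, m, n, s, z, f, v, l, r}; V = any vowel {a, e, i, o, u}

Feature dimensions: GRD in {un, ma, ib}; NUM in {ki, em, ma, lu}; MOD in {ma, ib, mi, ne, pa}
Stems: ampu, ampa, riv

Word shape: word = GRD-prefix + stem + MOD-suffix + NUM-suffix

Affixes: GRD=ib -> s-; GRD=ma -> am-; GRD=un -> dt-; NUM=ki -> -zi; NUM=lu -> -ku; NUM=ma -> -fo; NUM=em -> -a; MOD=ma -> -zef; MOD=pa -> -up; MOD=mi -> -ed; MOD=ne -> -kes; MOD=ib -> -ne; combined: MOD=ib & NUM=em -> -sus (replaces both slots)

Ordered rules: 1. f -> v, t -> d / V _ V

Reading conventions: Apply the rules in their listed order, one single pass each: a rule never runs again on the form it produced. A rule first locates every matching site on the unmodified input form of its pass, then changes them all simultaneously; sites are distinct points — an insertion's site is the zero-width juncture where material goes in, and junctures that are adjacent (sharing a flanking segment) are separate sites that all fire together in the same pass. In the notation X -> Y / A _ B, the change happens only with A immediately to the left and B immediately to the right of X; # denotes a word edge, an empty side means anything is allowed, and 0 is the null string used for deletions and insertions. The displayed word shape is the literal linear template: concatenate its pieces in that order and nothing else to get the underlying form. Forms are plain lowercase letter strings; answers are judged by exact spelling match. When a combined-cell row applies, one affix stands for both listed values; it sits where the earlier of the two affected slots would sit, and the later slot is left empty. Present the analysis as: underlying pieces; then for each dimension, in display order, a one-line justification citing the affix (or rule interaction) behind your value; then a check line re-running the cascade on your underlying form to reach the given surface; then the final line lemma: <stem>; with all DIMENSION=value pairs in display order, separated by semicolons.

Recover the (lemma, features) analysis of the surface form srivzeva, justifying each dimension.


underlying: s-riv-zef-a
GRD=ib - signalled by the affix s-
NUM=em - signalled by the affix -a
MOD=ma - signalled by the affix -zef
check: srivzefa -> srivzeva
lemma: riv; GRD=ib; NUM=em; MOD=ma


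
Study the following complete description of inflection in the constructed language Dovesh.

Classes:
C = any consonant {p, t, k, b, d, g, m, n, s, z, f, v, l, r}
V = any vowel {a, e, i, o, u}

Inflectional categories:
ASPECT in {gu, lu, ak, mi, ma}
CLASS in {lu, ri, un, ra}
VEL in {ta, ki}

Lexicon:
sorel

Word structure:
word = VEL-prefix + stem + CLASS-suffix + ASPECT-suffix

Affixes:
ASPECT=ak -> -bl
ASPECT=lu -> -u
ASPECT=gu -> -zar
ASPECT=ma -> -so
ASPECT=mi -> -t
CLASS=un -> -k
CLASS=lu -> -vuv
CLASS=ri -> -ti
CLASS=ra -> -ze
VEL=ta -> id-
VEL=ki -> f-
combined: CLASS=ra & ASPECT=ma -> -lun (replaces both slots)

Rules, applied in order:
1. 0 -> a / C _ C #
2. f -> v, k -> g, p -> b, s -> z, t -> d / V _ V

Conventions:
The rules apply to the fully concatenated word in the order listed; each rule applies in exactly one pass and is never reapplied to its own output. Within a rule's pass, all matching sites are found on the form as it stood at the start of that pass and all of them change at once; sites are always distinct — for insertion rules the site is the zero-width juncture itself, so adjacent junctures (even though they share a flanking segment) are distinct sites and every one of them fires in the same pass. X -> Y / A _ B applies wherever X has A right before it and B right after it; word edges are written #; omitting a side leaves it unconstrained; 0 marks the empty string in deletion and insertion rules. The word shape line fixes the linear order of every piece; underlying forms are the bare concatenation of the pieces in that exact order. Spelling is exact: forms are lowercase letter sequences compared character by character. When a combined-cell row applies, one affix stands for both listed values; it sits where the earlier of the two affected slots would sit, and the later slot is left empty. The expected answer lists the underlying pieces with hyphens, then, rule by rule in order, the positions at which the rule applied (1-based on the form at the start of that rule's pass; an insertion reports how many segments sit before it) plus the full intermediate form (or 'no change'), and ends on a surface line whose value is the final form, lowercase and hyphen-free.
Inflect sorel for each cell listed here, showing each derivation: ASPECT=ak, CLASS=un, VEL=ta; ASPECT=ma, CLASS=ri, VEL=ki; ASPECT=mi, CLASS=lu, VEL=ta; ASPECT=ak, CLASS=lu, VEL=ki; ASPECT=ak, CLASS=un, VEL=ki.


cell ASPECT=ak, CLASS=un, VEL=ta:
underlying: id-sorel-k-bl
1. 0 -> a / C _ C #: inserts after position(s) 9: idsorelkbal
2. f -> v, k -> g, p -> b, s -> z, t -> d / V _ V: no change
surface: idsorelkbal

cell ASPECT=ma, CLASS=ri, VEL=ki:
underlying: f-sorel-ti-so
1. 0 -> a / C _ C #: no change
2. f -> v, k -> g, p -> b, s -> z, t -> d / V _ V: fires at position(s) 9: fsoreltizo
surface: fsoreltizo

cell ASPECT=mi, CLASS=lu, VEL=ta:
underlying: id-sorel-vuv-t
1. 0 -> a / C _ C #: inserts after position(s) 10: idsorelvuvat
2. f -> v, k -> g, p -> b, s -> z, t -> d / V _ V: no change
surface: idsorelvuvat

cell ASPECT=ak, CLASS=lu, VEL=ki:
underlying: f-sorel-vuv-bl
1. 0 -> a / C _ C #: inserts after position(s) 10: fsorelvuvbal
2. f -> v, k -> g, p -> b, s -> z, t -> d / V _ V: no change
surface: fsorelvuvbal

cell ASPECT=ak, CLASS=un, VEL=ki:
underlying: f-sorel-k-bl
1. 0 -> a / C _ C #: inserts after position(s) 8: fsorelkbal
2. f -> v, k -> g, p -> b, s -> z, t -> d / V _ V: no change
surface: fsorelkbal


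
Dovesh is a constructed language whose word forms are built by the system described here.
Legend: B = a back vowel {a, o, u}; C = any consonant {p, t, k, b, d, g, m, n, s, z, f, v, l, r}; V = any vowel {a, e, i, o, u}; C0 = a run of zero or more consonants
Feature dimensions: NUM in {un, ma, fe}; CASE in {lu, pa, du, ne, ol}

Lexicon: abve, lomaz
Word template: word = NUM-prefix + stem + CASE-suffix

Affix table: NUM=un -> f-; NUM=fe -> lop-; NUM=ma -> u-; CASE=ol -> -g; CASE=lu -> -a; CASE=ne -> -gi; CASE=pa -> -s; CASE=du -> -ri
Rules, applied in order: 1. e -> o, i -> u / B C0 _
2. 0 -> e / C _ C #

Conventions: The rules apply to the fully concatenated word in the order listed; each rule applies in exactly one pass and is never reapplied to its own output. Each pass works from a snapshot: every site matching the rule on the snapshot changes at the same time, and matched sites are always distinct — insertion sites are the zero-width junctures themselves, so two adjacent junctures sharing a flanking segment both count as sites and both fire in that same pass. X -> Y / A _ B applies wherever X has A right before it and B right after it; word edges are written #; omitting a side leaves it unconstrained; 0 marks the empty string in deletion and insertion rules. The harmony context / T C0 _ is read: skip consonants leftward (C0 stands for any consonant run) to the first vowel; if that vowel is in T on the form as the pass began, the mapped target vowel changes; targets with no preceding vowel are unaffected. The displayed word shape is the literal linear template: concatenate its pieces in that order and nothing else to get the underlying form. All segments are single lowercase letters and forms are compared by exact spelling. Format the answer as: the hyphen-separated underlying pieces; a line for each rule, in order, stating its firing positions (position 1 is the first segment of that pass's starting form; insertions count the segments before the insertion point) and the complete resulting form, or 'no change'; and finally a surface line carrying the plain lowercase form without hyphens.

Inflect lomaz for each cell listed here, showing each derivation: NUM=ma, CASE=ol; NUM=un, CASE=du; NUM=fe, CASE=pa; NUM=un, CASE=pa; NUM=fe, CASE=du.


cell NUM=ma, CASE=ol:
underlying: u-lomaz-g
1. e -> o, i -> u / B C0 _: no change
2. 0 -> e / C _ C #: inserts after position(s) 6: ulomazeg
surface: ulomazeg

cell NUM=un, CASE=du:
underlying: f-lomaz-ri
1. e -> o, i -> u / B C0 _: fires at position(s) 8: flomazru
2. 0 -> e / C _ C #: no change
surface: flomazru

cell NUM=fe, CASE=pa:
underlying: lop-lomaz-s
1. e -> o, i -> u / B C0 _: no change
2. 0 -> e / C _ C #: inserts after position(s) 8: loplomazes
surface: loplomazes

cell NUM=un, CASE=pa:
underlying: f-lomaz-s
1. e -> o, i -> u / B C0 _: no change
2. 0 -> e / C _ C #: inserts after position(s) 6: flomazes
surface: flomazes

cell NUM=fe, CASE=du:
underlying: lop-lomaz-ri
1. e -> o, i -> u / B C0 _: fires at position(s) 10: loplomazru
2. 0 -> e / C _ C #: no change
surface: loplomazru


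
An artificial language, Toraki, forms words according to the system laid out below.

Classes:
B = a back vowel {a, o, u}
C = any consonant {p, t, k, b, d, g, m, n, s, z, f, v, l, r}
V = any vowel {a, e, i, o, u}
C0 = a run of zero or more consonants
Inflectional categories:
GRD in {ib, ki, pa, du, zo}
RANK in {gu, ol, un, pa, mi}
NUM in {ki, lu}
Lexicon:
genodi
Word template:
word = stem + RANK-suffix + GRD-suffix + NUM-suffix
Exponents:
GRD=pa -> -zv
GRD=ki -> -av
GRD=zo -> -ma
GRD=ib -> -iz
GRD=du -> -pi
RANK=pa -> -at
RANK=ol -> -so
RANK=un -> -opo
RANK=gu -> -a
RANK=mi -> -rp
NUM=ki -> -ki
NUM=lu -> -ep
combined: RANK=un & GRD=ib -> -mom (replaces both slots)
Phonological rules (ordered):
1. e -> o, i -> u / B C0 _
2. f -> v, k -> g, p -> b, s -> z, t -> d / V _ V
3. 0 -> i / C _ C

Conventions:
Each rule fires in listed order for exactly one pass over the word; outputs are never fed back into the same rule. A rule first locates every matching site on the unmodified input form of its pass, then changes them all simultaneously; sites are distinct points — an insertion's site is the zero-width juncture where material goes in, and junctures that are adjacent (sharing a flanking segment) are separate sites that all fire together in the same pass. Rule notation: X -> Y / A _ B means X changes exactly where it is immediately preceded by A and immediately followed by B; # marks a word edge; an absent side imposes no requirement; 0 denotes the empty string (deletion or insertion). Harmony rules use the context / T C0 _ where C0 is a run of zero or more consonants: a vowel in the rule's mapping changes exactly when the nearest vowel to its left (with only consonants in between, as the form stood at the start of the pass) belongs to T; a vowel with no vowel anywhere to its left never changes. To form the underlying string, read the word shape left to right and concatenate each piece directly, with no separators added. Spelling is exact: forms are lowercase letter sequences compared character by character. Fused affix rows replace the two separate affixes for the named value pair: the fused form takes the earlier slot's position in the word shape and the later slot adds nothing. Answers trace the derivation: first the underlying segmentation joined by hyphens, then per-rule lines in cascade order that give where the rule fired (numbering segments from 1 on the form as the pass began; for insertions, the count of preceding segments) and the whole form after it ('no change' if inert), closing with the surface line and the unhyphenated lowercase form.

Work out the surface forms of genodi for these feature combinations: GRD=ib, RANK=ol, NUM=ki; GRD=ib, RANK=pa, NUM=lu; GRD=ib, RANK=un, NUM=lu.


cell GRD=ib, RANK=ol, NUM=ki:
underlying: genodi-so-iz-ki
1. e -> o, i -> u / B C0 _: fires at position(s) 6, 9: genodusouzki
2. f -> v, k -> g, p -> b, s -> z, t -> d / V _ V: fires at position(s) 7: genoduzouzki
3. 0 -> i / C _ C: inserts after position(s) 10: genoduzouziki
surface: genoduzouziki

cell GRD=ib, RANK=pa, NUM=lu:
underlying: genodi-at-iz-ep
1. e -> o, i -> u / B C0 _: fires at position(s) 6, 9: genoduatuzep
2. f -> v, k -> g, p -> b, s -> z, t -> d / V _ V: fires at position(s) 8: genoduaduzep
3. 0 -> i / C _ C: no change
surface: genoduaduzep

cell GRD=ib, RANK=un, NUM=lu:
underlying: genodi-mom-ep
1. e -> o, i -> u / B C0 _: fires at position(s) 6, 10: genodumomop
2. f -> v, k -> g, p -> b, s -> z, t -> d / V _ V: no change
3. 0 -> i / C _ C: no change
surface: genodumomop


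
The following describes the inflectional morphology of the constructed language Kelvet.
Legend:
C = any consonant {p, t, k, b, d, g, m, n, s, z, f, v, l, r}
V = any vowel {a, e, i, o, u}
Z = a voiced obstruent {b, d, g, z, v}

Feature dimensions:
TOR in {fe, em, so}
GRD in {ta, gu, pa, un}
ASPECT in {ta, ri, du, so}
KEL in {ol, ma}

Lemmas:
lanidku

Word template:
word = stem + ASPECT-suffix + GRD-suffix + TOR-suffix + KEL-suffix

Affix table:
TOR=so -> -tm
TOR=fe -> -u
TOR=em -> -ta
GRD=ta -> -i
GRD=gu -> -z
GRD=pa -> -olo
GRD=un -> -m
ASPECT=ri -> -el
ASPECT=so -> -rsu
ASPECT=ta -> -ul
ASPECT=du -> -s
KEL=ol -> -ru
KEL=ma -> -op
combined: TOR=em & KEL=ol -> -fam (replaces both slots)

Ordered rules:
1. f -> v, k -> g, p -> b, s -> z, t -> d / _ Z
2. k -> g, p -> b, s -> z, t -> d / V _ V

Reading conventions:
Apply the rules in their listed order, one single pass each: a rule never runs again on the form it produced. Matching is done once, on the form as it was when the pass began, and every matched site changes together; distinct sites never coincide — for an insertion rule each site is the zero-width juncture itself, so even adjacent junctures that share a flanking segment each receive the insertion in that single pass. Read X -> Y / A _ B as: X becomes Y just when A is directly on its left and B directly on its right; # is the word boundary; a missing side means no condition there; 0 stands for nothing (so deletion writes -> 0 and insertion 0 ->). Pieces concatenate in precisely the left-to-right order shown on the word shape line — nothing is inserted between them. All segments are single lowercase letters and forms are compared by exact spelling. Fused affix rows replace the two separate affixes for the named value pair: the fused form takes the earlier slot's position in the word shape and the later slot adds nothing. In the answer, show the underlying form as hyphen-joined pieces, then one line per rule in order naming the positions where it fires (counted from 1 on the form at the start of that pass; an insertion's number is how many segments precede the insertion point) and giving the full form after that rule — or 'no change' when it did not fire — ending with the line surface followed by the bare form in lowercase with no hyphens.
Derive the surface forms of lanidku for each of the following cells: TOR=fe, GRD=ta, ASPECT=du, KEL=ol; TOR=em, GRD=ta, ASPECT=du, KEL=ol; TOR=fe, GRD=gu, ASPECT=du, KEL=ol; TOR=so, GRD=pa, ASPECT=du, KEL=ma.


cell TOR=fe, GRD=ta, ASPECT=du, KEL=ol:
underlying: lanidku-s-i-u-ru
1. f -> v, k -> g, p -> b, s -> z, t -> d / _ Z: no change
2. k -> g, p -> b, s -> z, t -> d / V _ V: fires at position(s) 8: lanidkuziuru
surface: lanidkuziuru

cell TOR=em, GRD=ta, ASPECT=du, KEL=ol:
underlying: lanidku-s-i-fam
1. f -> v, k -> g, p -> b, s -> z, t -> d / _ Z: no change
2. k -> g, p -> b, s -> z, t -> d / V _ V: fires at position(s) 8: lanidkuzifam
surface: lanidkuzifam

cell TOR=fe, GRD=gu, ASPECT=du, KEL=ol:
underlying: lanidku-s-z-u-ru
1. f -> v, k -> g, p -> b, s -> z, t -> d / _ Z: fires at position(s) 8: lanidkuzzuru
2. k -> g, p -> b, s -> z, t -> d / V _ V: no change
surface: lanidkuzzuru

cell TOR=so, GRD=pa, ASPECT=du, KEL=ma:
underlying: lanidku-s-olo-tm-op
1. f -> v, k -> g, p -> b, s -> z, t -> d / _ Z: no change
2. k -> g, p -> b, s -> z, t -> d / V _ V: fires at position(s) 8: lanidkuzolotmop
surface: lanidkuzolotmop
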